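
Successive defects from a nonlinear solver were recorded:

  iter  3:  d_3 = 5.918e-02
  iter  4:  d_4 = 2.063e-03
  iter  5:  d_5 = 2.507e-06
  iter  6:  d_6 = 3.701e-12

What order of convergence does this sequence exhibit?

Consecutive ratios: d_6/d_5 = 3.701e-12/2.507e-06 = 1.47627e-06, d_5/d_4 = 2.507e-06/2.063e-03 = 0.00121522.
p ≈ ln(1.47627e-06)/ln(0.00121522) = -13.4260/-6.7128 ≈ 2.00.
So the convergence is quadratic (order 2).

2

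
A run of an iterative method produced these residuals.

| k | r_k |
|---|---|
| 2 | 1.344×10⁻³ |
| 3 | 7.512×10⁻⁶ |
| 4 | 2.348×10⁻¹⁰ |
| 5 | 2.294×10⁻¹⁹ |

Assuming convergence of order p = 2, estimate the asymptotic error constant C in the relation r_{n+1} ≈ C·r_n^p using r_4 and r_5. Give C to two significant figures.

C ≈ r_5 / r_4^2
  = 2.294×10⁻¹⁹ / (2.348×10⁻¹⁰)^2
  = 2.294×10⁻¹⁹ / 5.5131e-20 ≈ 4.161

4.2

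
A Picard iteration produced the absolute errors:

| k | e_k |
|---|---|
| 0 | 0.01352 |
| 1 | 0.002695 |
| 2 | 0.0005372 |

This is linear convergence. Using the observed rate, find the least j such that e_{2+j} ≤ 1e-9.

Rate ρ ≈ e_2/e_1 = 0.0005372/0.002695 = 0.1993.
After j more steps, e_{2+j} ≈ 0.0005372·ρ^j; need ρ^j ≤ 1e-9/0.0005372 = 1.8615e-06.
j ≥ ln(1.8615e-06)/ln(0.1993) = -13.1941/-1.61294 = 8.180.
So 9 more iterations are needed.

9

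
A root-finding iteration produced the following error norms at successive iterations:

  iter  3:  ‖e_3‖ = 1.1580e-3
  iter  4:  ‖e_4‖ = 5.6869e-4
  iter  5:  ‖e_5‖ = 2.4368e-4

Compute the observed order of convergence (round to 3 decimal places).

1.192

p ≈ ln(‖e_5‖/‖e_4‖) / ln(‖e_4‖/‖e_3‖)
  = ln(2.4368e-4/5.6869e-4) / ln(5.6869e-4/1.1580e-3)
  = ln(0.428494) / ln(0.491097)
  = -0.847479 / -0.711114 ≈ 1.191763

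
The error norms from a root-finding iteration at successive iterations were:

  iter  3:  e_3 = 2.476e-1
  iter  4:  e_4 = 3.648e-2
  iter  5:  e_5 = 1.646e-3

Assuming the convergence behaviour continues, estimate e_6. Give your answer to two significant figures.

1.1e-5

First estimate the order: p ≈ ln(e_5/e_4) / ln(e_4/e_3) = ln(1.646e-3/3.648e-2)/ln(3.648e-2/2.476e-1) = ln(0.0451206)/ln(0.147334) ≈ 1.6179.
Then e_6 ≈ e_5·(e_5/e_4)^p = 1.646e-3·(0.0451206)^1.6179 = 1.646e-3·0.0066514 ≈ 1.095e-05.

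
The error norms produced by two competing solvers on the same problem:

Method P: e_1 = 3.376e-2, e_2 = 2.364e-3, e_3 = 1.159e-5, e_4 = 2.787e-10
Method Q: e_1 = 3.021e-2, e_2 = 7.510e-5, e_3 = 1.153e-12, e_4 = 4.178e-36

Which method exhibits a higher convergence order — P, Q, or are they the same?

Method P: p ≈ ln(2.787e-10/1.159e-5)/ln(1.159e-5/2.364e-3) ≈ 2.00.
Method Q: p ≈ ln(4.178e-36/1.153e-12)/ln(1.153e-12/7.510e-5) ≈ 3.00.
Method Q has the higher order (≈3.0 vs ≈2.0).

Q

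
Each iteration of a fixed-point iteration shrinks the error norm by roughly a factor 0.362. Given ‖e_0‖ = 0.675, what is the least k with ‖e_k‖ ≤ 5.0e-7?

After k steps, ‖e_k‖ ≈ 0.675·0.362^k.
Need 0.362^k ≤ 5.0e-7/0.675 = 7.40741e-07.
k ≥ ln(7.40741e-07)/ln(0.362) = -14.1156/-1.01611 = 13.892.
Smallest integer k = 14.

14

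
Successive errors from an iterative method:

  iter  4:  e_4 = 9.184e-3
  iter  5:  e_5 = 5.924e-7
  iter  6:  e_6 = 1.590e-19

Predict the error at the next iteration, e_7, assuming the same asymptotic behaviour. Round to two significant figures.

First estimate the order: p ≈ ln(e_6/e_5) / ln(e_5/e_4) = ln(1.590e-19/5.924e-7)/ln(5.924e-7/9.184e-3) = ln(2.684e-13)/ln(6.45035e-05) ≈ 3.0000.
Then e_7 ≈ e_6·(e_6/e_5)^p = 1.590e-19·(2.684e-13)^3.0000 = 1.590e-19·1.93351e-38 ≈ 3.074e-57.

3.1e-57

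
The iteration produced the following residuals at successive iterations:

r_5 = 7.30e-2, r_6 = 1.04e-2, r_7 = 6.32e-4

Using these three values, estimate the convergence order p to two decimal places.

1.44

p ≈ ln(r_7/r_6) / ln(r_6/r_5)
  = ln(6.32e-4/1.04e-2) / ln(1.04e-2/7.30e-2)
  = ln(0.0607692) / ln(0.142466)
  = -2.80067 / -1.94865 ≈ 1.43724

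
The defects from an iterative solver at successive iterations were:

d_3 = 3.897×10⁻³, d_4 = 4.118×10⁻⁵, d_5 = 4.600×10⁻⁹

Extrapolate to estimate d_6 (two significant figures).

First estimate the order: p ≈ ln(d_5/d_4) / ln(d_4/d_3) = ln(4.600×10⁻⁹/4.118×10⁻⁵)/ln(4.118×10⁻⁵/3.897×10⁻³) = ln(0.000111705)/ln(0.0105671) ≈ 1.9999.
Then d_6 ≈ d_5·(d_5/d_4)^p = 4.600×10⁻⁹·(0.000111705)^1.9999 = 4.600×10⁻⁹·1.24894e-08 ≈ 5.745e-17.

5.7e-17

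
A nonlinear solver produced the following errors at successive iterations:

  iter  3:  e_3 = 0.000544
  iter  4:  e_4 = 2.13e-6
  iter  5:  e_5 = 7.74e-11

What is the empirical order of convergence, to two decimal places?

1.84

p ≈ ln(e_5/e_4) / ln(e_4/e_3)
  = ln(7.74e-11/2.13e-6) / ln(2.13e-6/0.000544)
  = ln(3.6338e-05) / ln(0.00391544)
  = -10.22265 / -5.54283 ≈ 1.84430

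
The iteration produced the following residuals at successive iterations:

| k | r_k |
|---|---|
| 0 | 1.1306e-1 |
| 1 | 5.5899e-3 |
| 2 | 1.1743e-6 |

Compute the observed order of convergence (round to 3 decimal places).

2.816

p ≈ ln(r_2/r_1) / ln(r_1/r_0)
  = ln(1.1743e-6/5.5899e-3) / ln(5.5899e-3/1.1306e-1)
  = ln(0.000210075) / ln(0.0494419)
  = -8.468046 / -3.006957 ≈ 2.816151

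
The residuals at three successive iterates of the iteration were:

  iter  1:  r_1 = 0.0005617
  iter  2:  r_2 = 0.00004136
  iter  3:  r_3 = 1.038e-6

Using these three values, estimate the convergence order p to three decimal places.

p ≈ ln(r_3/r_2) / ln(r_2/r_1)
  = ln(1.038e-6/0.00004136) / ln(0.00004136/0.0005617)
  = ln(0.0250967) / ln(0.0736336)
  = -3.685019 / -2.608654 ≈ 1.412613

1.413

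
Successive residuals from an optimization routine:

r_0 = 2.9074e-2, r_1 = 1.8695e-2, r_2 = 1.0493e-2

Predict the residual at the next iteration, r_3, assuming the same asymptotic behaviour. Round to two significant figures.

First estimate the order: p ≈ ln(r_2/r_1) / ln(r_1/r_0) = ln(1.0493e-2/1.8695e-2)/ln(1.8695e-2/2.9074e-2) = ln(0.561273)/ln(0.643014) ≈ 1.3079.
Then r_3 ≈ r_2·(r_2/r_1)^p = 1.0493e-2·(0.561273)^1.3079 = 1.0493e-2·0.469834 ≈ 0.00493.

4.9e-3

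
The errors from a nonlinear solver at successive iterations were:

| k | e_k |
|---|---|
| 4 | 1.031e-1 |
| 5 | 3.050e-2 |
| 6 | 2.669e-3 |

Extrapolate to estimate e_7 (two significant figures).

First estimate the order: p ≈ ln(e_6/e_5) / ln(e_5/e_4) = ln(2.669e-3/3.050e-2)/ln(3.050e-2/1.031e-1) = ln(0.0875082)/ln(0.295829) ≈ 2.0001.
Then e_7 ≈ e_6·(e_6/e_5)^p = 2.669e-3·(0.0875082)^2.0001 = 2.669e-3·0.00765582 ≈ 2.043e-05.

2.0e-5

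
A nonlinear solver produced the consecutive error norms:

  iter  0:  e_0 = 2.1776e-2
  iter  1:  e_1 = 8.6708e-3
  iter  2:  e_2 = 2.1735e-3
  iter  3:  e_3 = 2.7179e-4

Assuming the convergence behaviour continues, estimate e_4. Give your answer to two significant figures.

First estimate the order: p ≈ ln(e_3/e_2) / ln(e_2/e_1) = ln(2.7179e-4/2.1735e-3)/ln(2.1735e-3/8.6708e-3) = ln(0.125047)/ln(0.250669) ≈ 1.5026.
Then e_4 ≈ e_3·(e_3/e_2)^p = 2.7179e-4·(0.125047)^1.5026 = 2.7179e-4·0.0439807 ≈ 1.195e-05.

1.2e-5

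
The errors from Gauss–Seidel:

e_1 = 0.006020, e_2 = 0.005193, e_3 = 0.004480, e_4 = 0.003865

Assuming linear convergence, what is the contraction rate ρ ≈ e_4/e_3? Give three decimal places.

ρ ≈ e_4/e_3 = 0.003865/0.004480 = 0.86272

0.863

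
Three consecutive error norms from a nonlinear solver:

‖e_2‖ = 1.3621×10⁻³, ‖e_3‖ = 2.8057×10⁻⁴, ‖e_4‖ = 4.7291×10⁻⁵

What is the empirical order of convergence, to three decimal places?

p ≈ ln(‖e_4‖/‖e_3‖) / ln(‖e_3‖/‖e_2‖)
  = ln(4.7291×10⁻⁵/2.8057×10⁻⁴) / ln(2.8057×10⁻⁴/1.3621×10⁻³)
  = ln(0.168553) / ln(0.205983)
  = -1.780505 / -1.579962 ≈ 1.126929

1.127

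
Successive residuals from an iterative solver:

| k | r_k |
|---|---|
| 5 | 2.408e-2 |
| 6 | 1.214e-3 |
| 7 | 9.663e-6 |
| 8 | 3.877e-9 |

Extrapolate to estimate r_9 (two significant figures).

1.2e-14

First estimate the order: p ≈ ln(r_8/r_7) / ln(r_7/r_6) = ln(3.877e-9/9.663e-6)/ln(9.663e-6/1.214e-3) = ln(0.000401221)/ln(0.00795964) ≈ 1.6181.
Then r_9 ≈ r_8·(r_8/r_7)^p = 3.877e-9·(0.000401221)^1.6181 = 3.877e-9·3.19106e-06 ≈ 1.237e-14.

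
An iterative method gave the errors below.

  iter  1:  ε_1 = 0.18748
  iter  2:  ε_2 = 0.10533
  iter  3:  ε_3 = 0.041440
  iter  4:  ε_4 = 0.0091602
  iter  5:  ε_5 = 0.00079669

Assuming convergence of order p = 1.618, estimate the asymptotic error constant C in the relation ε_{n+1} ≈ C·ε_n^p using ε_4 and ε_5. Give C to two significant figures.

C ≈ ε_5 / ε_4^1.618
  = 0.00079669 / (0.0091602)^1.618
  = 0.00079669 / 0.000503921 ≈ 1.581

1.6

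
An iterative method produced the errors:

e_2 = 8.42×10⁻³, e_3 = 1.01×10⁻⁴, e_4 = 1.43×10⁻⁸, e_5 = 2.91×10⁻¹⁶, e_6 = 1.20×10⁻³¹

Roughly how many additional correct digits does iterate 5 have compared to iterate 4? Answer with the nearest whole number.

8

Digits gained ≈ log₁₀(e_4/e_5) = log₁₀(1.43×10⁻⁸/2.91×10⁻¹⁶) = log₁₀(4.91409e+07) ≈ 7.691.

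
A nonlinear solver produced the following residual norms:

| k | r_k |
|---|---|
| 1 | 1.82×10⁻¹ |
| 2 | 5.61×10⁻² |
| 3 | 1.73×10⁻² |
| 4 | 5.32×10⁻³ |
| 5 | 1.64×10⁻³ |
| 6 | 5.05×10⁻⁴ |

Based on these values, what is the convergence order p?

Consecutive ratios: r_6/r_5 = 5.05×10⁻⁴/1.64×10⁻³ = 0.307927, r_5/r_4 = 1.64×10⁻³/5.32×10⁻³ = 0.308271.
p ≈ ln(0.307927)/ln(0.308271) = -1.1779/-1.1768 ≈ 1.00.
So the convergence is linear (order 1).

1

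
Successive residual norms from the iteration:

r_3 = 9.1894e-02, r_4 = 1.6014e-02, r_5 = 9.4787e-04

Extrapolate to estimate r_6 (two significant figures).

9.8e-6

First estimate the order: p ≈ ln(r_5/r_4) / ln(r_4/r_3) = ln(9.4787e-04/1.6014e-02)/ln(1.6014e-02/9.1894e-02) = ln(0.0591901)/ln(0.174266) ≈ 1.6180.
Then r_6 ≈ r_5·(r_5/r_4)^p = 9.4787e-04·(0.0591901)^1.6180 = 9.4787e-04·0.0103157 ≈ 9.778e-06.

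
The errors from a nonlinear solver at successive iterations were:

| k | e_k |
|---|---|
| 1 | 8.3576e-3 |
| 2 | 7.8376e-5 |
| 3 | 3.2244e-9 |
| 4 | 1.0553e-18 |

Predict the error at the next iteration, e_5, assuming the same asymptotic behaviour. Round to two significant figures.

First estimate the order: p ≈ ln(e_4/e_3) / ln(e_3/e_2) = ln(1.0553e-18/3.2244e-9)/ln(3.2244e-9/7.8376e-5) = ln(3.27286e-10)/ln(4.11401e-05) ≈ 2.1627.
Then e_5 ≈ e_4·(e_4/e_3)^p = 1.0553e-18·(3.27286e-10)^2.1627 = 1.0553e-18·3.06643e-21 ≈ 3.236e-39.

3.2e-39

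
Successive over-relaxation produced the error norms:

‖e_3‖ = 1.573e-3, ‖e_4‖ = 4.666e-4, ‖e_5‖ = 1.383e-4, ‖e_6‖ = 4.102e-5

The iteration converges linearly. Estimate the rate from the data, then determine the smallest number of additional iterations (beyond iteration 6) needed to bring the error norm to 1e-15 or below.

21

Rate ρ ≈ ‖e_6‖/‖e_5‖ = 4.102e-5/1.383e-4 = 0.2966.
After j more steps, ‖e_{6+j}‖ ≈ 4.102e-5·ρ^j; need ρ^j ≤ 1e-15/4.102e-5 = 2.43784e-11.
j ≥ ln(2.43784e-11)/ln(0.2966) = -24.4373/-1.21537 = 20.107.
So 21 more iterations are needed.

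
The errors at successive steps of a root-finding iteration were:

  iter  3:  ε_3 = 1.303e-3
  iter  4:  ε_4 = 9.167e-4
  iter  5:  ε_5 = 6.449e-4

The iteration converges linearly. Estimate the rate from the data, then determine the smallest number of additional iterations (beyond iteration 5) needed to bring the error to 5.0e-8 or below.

27

Rate ρ ≈ ε_5/ε_4 = 6.449e-4/9.167e-4 = 0.7035.
After j more steps, ε_{5+j} ≈ 6.449e-4·ρ^j; need ρ^j ≤ 5.0e-8/6.449e-4 = 7.75314e-05.
j ≥ ln(7.75314e-05)/ln(0.7035) = -9.4648/-0.35169 = 26.912.
So 27 more iterations are needed.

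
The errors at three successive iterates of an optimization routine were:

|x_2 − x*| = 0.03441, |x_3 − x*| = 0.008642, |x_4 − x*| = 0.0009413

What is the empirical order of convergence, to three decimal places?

p ≈ ln(|x_4 − x*|/|x_3 − x*|) / ln(|x_3 − x*|/|x_2 − x*|)
  = ln(0.0009413/0.008642) / ln(0.008642/0.03441)
  = ln(0.108922) / ln(0.251148)
  = -2.217123 / -1.381713 ≈ 1.604619

1.605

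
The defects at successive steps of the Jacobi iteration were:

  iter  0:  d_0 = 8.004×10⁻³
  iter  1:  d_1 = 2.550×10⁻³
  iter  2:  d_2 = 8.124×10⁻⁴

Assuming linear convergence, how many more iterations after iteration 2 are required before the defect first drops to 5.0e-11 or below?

15

Rate ρ ≈ d_2/d_1 = 8.124×10⁻⁴/2.550×10⁻³ = 0.3186.
After j more steps, d_{2+j} ≈ 8.124×10⁻⁴·ρ^j; need ρ^j ≤ 5.0e-11/8.124×10⁻⁴ = 6.1546e-08.
j ≥ ln(6.1546e-08)/ln(0.3186) = -16.6035/-1.14382 = 14.516.
So 15 more iterations are needed.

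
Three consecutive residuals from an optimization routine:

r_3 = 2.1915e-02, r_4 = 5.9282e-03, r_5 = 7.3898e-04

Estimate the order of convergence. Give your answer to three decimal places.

1.593

p ≈ ln(r_5/r_4) / ln(r_4/r_3)
  = ln(7.3898e-04/5.9282e-03) / ln(5.9282e-03/2.1915e-02)
  = ln(0.124655) / ln(0.270509)
  = -2.082205 / -1.307450 ≈ 1.592570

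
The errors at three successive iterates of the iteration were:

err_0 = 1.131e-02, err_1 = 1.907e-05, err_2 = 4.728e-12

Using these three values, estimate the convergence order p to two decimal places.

p ≈ ln(err_2/err_1) / ln(err_1/err_0)
  = ln(4.728e-12/1.907e-05) / ln(1.907e-05/1.131e-02)
  = ln(2.47929e-07) / ln(0.00168612)
  = -15.21012 / -6.38533 ≈ 2.38204

2.38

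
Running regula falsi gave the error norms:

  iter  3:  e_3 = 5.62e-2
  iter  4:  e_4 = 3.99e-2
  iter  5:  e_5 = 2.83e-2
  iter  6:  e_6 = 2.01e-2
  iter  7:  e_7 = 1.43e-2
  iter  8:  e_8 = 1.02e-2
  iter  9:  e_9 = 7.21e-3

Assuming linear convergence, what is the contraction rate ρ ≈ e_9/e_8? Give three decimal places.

ρ ≈ e_9/e_8 = 7.21e-3/1.02e-2 = 0.70686

0.707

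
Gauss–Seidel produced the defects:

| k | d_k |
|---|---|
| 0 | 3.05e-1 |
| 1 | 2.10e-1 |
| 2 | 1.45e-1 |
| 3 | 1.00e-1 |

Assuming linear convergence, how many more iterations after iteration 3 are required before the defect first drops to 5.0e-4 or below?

Rate ρ ≈ d_3/d_2 = 1.00e-1/1.45e-1 = 0.6897.
After j more steps, d_{3+j} ≈ 1.00e-1·ρ^j; need ρ^j ≤ 5.0e-4/1.00e-1 = 0.005.
j ≥ ln(0.005)/ln(0.6897) = -5.2983/-0.37150 = 14.262.
So 15 more iterations are needed.

15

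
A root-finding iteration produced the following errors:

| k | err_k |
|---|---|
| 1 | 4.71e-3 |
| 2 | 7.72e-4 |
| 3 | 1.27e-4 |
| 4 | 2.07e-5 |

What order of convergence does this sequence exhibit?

Consecutive ratios: err_4/err_3 = 2.07e-5/1.27e-4 = 0.162992, err_3/err_2 = 1.27e-4/7.72e-4 = 0.164508.
p ≈ ln(0.162992)/ln(0.164508) = -1.8141/-1.8048 ≈ 1.01.
So the convergence is linear (order 1).

1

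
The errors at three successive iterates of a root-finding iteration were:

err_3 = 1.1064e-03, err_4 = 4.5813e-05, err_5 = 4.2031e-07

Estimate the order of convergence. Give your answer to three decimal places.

p ≈ ln(err_5/err_4) / ln(err_4/err_3)
  = ln(4.2031e-07/4.5813e-05) / ln(4.5813e-05/1.1064e-03)
  = ln(0.00917447) / ln(0.0414073)
  = -4.691331 / -3.184298 ≈ 1.473270

1.473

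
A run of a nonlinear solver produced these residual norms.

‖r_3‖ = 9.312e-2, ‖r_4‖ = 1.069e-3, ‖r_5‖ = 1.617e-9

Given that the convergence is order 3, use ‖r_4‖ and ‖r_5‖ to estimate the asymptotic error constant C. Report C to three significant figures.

1.32

C ≈ ‖r_5‖ / ‖r_4‖^3
  = 1.617e-9 / (1.069e-3)^3
  = 1.617e-9 / 1.22161e-09 ≈ 1.3237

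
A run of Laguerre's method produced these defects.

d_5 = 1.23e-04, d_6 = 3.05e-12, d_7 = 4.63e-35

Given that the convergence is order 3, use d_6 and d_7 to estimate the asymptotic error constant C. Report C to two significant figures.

1.6

C ≈ d_7 / d_6^3
  = 4.63e-35 / (3.05e-12)^3
  = 4.63e-35 / 2.83726e-35 ≈ 1.6319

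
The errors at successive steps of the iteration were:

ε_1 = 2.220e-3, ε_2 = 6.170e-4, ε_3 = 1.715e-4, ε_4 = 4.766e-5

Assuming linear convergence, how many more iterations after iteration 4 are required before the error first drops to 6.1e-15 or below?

Rate ρ ≈ ε_4/ε_3 = 4.766e-5/1.715e-4 = 0.2779.
After j more steps, ε_{4+j} ≈ 4.766e-5·ρ^j; need ρ^j ≤ 6.1e-15/4.766e-5 = 1.2799e-10.
j ≥ ln(1.2799e-10)/ln(0.2779) = -22.7791/-1.28049 = 17.789.
So 18 more iterations are needed.

18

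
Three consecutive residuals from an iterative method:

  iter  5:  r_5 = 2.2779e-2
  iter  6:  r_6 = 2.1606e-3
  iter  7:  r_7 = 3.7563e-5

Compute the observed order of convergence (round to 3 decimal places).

p ≈ ln(r_7/r_6) / ln(r_6/r_5)
  = ln(3.7563e-5/2.1606e-3) / ln(2.1606e-3/2.2779e-2)
  = ln(0.0173854) / ln(0.0948505)
  = -4.052125 / -2.355453 ≈ 1.720317

1.720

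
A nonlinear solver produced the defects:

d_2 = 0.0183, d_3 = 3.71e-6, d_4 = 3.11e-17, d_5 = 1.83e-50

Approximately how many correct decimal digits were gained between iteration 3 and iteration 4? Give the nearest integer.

11

Digits gained ≈ log₁₀(d_3/d_4) = log₁₀(3.71e-6/3.11e-17) = log₁₀(1.19293e+11) ≈ 11.077.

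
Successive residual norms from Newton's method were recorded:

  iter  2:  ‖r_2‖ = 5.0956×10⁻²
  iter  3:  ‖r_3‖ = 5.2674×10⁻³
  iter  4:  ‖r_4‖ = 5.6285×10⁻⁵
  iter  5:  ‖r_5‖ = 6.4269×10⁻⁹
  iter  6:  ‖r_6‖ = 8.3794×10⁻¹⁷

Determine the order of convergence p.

2

Consecutive ratios: ‖r_6‖/‖r_5‖ = 8.3794×10⁻¹⁷/6.4269×10⁻⁹ = 1.3038e-08, ‖r_5‖/‖r_4‖ = 6.4269×10⁻⁹/5.6285×10⁻⁵ = 0.000114185.
p ≈ ln(1.3038e-08)/ln(0.000114185) = -18.1554/-9.0777 ≈ 2.00.
So the convergence is quadratic (order 2).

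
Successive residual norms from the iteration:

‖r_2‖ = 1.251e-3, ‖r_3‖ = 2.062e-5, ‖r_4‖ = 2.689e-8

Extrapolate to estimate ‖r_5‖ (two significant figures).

First estimate the order: p ≈ ln(‖r_4‖/‖r_3‖) / ln(‖r_3‖/‖r_2‖) = ln(2.689e-8/2.062e-5)/ln(2.062e-5/1.251e-3) = ln(0.00130407)/ln(0.0164828) ≈ 1.6179.
Then ‖r_5‖ ≈ ‖r_4‖·(‖r_4‖/‖r_3‖)^p = 2.689e-8·(0.00130407)^1.6179 = 2.689e-8·2.15202e-05 ≈ 5.787e-13.

5.8e-13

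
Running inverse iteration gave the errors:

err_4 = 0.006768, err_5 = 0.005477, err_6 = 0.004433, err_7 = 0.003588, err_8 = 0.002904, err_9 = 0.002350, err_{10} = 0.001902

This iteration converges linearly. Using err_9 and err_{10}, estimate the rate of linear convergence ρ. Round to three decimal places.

ρ ≈ err_{10}/err_9 = 0.001902/0.002350 = 0.80936

0.809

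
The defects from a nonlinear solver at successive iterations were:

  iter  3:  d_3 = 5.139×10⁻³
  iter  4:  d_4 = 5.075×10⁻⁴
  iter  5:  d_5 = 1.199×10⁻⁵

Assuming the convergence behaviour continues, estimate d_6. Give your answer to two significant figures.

2.8e-8

First estimate the order: p ≈ ln(d_5/d_4) / ln(d_4/d_3) = ln(1.199×10⁻⁵/5.075×10⁻⁴)/ln(5.075×10⁻⁴/5.139×10⁻³) = ln(0.0236256)/ln(0.0987546) ≈ 1.6178.
Then d_6 ≈ d_5·(d_5/d_4)^p = 1.199×10⁻⁵·(0.0236256)^1.6178 = 1.199×10⁻⁵·0.00233592 ≈ 2.801e-08.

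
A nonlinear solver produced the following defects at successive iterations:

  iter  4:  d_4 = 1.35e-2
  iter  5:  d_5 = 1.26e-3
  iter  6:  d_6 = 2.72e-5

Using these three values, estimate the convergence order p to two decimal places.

p ≈ ln(d_6/d_5) / ln(d_5/d_4)
  = ln(2.72e-5/1.26e-3) / ln(1.26e-3/1.35e-2)
  = ln(0.0215873) / ln(0.0933333)
  = -3.83565 / -2.37158 ≈ 1.61734

1.62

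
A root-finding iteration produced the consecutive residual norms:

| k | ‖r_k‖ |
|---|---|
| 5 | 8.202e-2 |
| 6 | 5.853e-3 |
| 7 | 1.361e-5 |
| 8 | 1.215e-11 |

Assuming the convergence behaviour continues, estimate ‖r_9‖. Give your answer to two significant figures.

1.5e-25

First estimate the order: p ≈ ln(‖r_8‖/‖r_7‖) / ln(‖r_7‖/‖r_6‖) = ln(1.215e-11/1.361e-5)/ln(1.361e-5/5.853e-3) = ln(8.92726e-07)/ln(0.0023253) ≈ 2.2970.
Then ‖r_9‖ ≈ ‖r_8‖·(‖r_8‖/‖r_7‖)^p = 1.215e-11·(8.92726e-07)^2.2970 = 1.215e-11·1.27292e-14 ≈ 1.547e-25.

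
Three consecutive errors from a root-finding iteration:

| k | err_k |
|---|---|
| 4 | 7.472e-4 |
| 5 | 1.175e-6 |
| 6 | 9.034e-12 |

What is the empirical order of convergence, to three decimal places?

1.824

p ≈ ln(err_6/err_5) / ln(err_5/err_4)
  = ln(9.034e-12/1.175e-6) / ln(1.175e-6/7.472e-4)
  = ln(7.68851e-06) / ln(0.00157254)
  = -11.775784 / -6.455063 ≈ 1.824271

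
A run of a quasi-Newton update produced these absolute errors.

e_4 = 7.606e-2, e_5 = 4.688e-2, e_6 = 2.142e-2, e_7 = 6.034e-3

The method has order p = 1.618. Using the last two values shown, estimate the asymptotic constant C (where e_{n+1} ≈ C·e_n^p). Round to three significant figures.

3.03

C ≈ e_7 / e_6^1.618
  = 6.034e-3 / (2.142e-2)^1.618
  = 6.034e-3 / 0.00199189 ≈ 3.0293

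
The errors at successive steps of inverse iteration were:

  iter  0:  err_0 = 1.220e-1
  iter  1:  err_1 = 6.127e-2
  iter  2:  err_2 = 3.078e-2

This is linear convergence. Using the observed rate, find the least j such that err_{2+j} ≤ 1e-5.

Rate ρ ≈ err_2/err_1 = 3.078e-2/6.127e-2 = 0.5024.
After j more steps, err_{2+j} ≈ 3.078e-2·ρ^j; need ρ^j ≤ 1e-5/3.078e-2 = 0.000324886.
j ≥ ln(0.000324886)/ln(0.5024) = -8.0320/-0.68836 = 11.668.
So 12 more iterations are needed.

12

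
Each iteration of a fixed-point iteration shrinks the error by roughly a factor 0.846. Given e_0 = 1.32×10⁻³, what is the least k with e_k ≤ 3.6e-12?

After k steps, e_k ≈ 1.32×10⁻³·0.846^k.
Need 0.846^k ≤ 3.6e-12/1.32×10⁻³ = 2.72727e-09.
k ≥ ln(2.72727e-09)/ln(0.846) = -19.7200/-0.16724 = 117.914.
Smallest integer k = 118.

118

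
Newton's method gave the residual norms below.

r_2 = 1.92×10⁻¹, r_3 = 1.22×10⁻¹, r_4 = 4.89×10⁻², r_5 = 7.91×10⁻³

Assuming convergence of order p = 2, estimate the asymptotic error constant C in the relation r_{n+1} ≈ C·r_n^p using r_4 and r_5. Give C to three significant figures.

C ≈ r_5 / r_4^2
  = 7.91×10⁻³ / (4.89×10⁻²)^2
  = 7.91×10⁻³ / 0.00239121 ≈ 3.3079

3.31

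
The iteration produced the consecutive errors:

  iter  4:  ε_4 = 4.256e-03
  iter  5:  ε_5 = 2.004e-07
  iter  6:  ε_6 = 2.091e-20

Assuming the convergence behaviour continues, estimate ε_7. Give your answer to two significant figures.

First estimate the order: p ≈ ln(ε_6/ε_5) / ln(ε_5/ε_4) = ln(2.091e-20/2.004e-07)/ln(2.004e-07/4.256e-03) = ln(1.04341e-13)/ln(4.70865e-05) ≈ 3.0001.
Then ε_7 ≈ ε_6·(ε_6/ε_5)^p = 2.091e-20·(1.04341e-13)^3.0001 = 2.091e-20·1.13257e-39 ≈ 2.368e-59.

2.4e-59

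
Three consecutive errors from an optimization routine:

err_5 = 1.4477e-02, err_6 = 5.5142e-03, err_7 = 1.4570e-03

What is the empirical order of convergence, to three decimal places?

1.379

p ≈ ln(err_7/err_6) / ln(err_6/err_5)
  = ln(1.4570e-03/5.5142e-03) / ln(5.5142e-03/1.4477e-02)
  = ln(0.264227) / ln(0.380894)
  = -1.330947 / -0.965234 ≈ 1.378885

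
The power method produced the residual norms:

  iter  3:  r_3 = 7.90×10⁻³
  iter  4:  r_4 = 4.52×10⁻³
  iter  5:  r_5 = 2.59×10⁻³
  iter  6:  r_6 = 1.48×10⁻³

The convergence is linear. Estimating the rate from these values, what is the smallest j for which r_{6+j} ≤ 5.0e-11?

Rate ρ ≈ r_6/r_5 = 1.48×10⁻³/2.59×10⁻³ = 0.5714.
After j more steps, r_{6+j} ≈ 1.48×10⁻³·ρ^j; need ρ^j ≤ 5.0e-11/1.48×10⁻³ = 3.37838e-08.
j ≥ ln(3.37838e-08)/ln(0.5714) = -17.2033/-0.55967 = 30.738.
So 31 more iterations are needed.

31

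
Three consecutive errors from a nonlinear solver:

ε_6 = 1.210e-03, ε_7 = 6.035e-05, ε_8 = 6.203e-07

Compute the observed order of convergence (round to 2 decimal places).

p ≈ ln(ε_8/ε_7) / ln(ε_7/ε_6)
  = ln(6.203e-07/6.035e-05) / ln(6.035e-05/1.210e-03)
  = ln(0.0102784) / ln(0.049876)
  = -4.57771 / -2.99822 ≈ 1.52681

1.53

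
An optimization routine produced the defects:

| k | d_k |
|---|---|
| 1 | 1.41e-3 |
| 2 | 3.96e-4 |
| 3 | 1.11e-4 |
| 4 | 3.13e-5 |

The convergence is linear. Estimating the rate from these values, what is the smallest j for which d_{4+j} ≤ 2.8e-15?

Rate ρ ≈ d_4/d_3 = 3.13e-5/1.11e-4 = 0.2820.
After j more steps, d_{4+j} ≈ 3.13e-5·ρ^j; need ρ^j ≤ 2.8e-15/3.13e-5 = 8.94569e-11.
j ≥ ln(8.94569e-11)/ln(0.2820) = -23.1373/-1.26585 = 18.278.
So 19 more iterations are needed.

19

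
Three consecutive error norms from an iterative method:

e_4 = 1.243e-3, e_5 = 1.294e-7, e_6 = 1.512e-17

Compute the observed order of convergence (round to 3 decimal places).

2.494

p ≈ ln(e_6/e_5) / ln(e_5/e_4)
  = ln(1.512e-17/1.294e-7) / ln(1.294e-7/1.243e-3)
  = ln(1.16847e-10) / ln(0.000104103)
  = -22.870156 / -9.170130 ≈ 2.493984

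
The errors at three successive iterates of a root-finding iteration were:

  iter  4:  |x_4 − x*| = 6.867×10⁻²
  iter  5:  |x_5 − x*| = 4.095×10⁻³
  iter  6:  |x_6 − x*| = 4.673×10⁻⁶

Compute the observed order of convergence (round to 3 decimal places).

2.403

p ≈ ln(|x_6 − x*|/|x_5 − x*|) / ln(|x_5 − x*|/|x_4 − x*|)
  = ln(4.673×10⁻⁶/4.095×10⁻³) / ln(4.095×10⁻³/6.867×10⁻²)
  = ln(0.00114115) / ln(0.059633)
  = -6.775719 / -2.819546 ≈ 2.403124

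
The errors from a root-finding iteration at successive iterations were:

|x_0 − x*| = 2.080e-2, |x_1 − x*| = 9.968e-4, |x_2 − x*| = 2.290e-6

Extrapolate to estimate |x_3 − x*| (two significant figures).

First estimate the order: p ≈ ln(|x_2 − x*|/|x_1 − x*|) / ln(|x_1 − x*|/|x_0 − x*|) = ln(2.290e-6/9.968e-4)/ln(9.968e-4/2.080e-2) = ln(0.00229735)/ln(0.0479231) ≈ 1.9999.
Then |x_3 − x*| ≈ |x_2 − x*|·(|x_2 − x*|/|x_1 − x*|)^p = 2.290e-6·(0.00229735)^1.9999 = 2.290e-6·5.28102e-06 ≈ 1.209e-11.

1.2e-11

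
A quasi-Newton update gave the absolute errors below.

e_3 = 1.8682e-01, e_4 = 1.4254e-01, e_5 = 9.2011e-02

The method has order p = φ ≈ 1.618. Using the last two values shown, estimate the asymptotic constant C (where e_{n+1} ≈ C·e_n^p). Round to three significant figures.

2.15

C ≈ e_5 / e_4^1.618
  = 9.2011e-02 / (1.4254e-01)^1.618
  = 9.2011e-02 / 0.0427631 ≈ 2.1516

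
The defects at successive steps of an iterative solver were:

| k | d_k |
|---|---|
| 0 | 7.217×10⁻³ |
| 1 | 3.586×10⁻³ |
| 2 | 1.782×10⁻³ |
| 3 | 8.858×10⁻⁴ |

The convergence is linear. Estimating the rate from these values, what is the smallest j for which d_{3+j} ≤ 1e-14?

Rate ρ ≈ d_3/d_2 = 8.858×10⁻⁴/1.782×10⁻³ = 0.4971.
After j more steps, d_{3+j} ≈ 8.858×10⁻⁴·ρ^j; need ρ^j ≤ 1e-14/8.858×10⁻⁴ = 1.12892e-11.
j ≥ ln(1.12892e-11)/ln(0.4971) = -25.2072/-0.69896 = 36.064.
So 37 more iterations are needed.

37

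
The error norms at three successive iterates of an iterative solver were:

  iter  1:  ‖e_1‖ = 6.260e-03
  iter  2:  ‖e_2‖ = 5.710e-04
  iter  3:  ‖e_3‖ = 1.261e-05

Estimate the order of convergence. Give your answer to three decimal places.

p ≈ ln(‖e_3‖/‖e_2‖) / ln(‖e_2‖/‖e_1‖)
  = ln(1.261e-05/5.710e-04) / ln(5.710e-04/6.260e-03)
  = ln(0.0220841) / ln(0.0912141)
  = -3.812897 / -2.394546 ≈ 1.592326

1.592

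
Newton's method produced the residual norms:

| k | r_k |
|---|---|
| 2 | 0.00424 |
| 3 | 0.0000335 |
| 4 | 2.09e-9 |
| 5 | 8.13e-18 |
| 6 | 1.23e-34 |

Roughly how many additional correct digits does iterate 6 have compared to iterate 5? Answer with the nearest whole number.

17

Digits gained ≈ log₁₀(r_5/r_6) = log₁₀(8.13e-18/1.23e-34) = log₁₀(6.60976e+16) ≈ 16.820.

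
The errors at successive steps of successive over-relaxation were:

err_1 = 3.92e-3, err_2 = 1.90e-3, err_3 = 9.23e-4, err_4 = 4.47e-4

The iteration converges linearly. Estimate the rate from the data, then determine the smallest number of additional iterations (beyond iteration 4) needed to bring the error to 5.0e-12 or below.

26

Rate ρ ≈ err_4/err_3 = 4.47e-4/9.23e-4 = 0.4843.
After j more steps, err_{4+j} ≈ 4.47e-4·ρ^j; need ρ^j ≤ 5.0e-12/4.47e-4 = 1.11857e-08.
j ≥ ln(1.11857e-08)/ln(0.4843) = -18.3086/-0.72505 = 25.251.
So 26 more iterations are needed.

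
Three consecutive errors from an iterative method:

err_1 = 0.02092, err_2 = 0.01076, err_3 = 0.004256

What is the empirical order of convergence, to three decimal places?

p ≈ ln(err_3/err_2) / ln(err_2/err_1)
  = ln(0.004256/0.01076) / ln(0.01076/0.02092)
  = ln(0.395539) / ln(0.51434)
  = -0.927506 / -0.664871 ≈ 1.395016

1.395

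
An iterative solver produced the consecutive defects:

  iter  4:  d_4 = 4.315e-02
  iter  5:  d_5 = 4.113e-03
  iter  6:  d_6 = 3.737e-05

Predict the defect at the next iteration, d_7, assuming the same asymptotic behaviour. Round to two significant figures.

3.1e-9

First estimate the order: p ≈ ln(d_6/d_5) / ln(d_5/d_4) = ln(3.737e-05/4.113e-03)/ln(4.113e-03/4.315e-02) = ln(0.00908583)/ln(0.0953187) ≈ 2.0000.
Then d_7 ≈ d_6·(d_6/d_5)^p = 3.737e-05·(0.00908583)^2.0000 = 3.737e-05·8.25523e-05 ≈ 3.085e-09.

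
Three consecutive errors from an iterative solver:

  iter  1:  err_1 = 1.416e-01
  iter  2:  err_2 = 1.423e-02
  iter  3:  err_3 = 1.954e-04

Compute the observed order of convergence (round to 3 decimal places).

1.866

p ≈ ln(err_3/err_2) / ln(err_2/err_1)
  = ln(1.954e-04/1.423e-02) / ln(1.423e-02/1.416e-01)
  = ln(0.0137316) / ln(0.100494)
  = -4.288056 / -2.297657 ≈ 1.866273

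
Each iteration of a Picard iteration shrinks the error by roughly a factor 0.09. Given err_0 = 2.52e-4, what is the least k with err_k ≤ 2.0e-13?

9

After k steps, err_k ≈ 2.52e-4·0.09^k.
Need 0.09^k ≤ 2.0e-13/2.52e-4 = 7.93651e-10.
k ≥ ln(7.93651e-10)/ln(0.09) = -20.9544/-2.40795 = 8.702.
Smallest integer k = 9.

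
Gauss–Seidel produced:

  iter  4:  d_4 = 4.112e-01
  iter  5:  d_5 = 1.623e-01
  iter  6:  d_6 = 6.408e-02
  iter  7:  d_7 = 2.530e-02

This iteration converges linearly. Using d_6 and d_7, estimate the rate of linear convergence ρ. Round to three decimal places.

ρ ≈ d_7/d_6 = 2.530e-02/6.408e-02 = 0.39482

0.395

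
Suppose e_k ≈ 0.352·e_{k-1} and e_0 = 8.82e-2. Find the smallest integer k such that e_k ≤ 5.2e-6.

After k steps, e_k ≈ 8.82e-2·0.352^k.
Need 0.352^k ≤ 5.2e-6/8.82e-2 = 5.89569e-05.
k ≥ ln(5.89569e-05)/ln(0.352) = -9.7387/-1.04412 = 9.327.
Smallest integer k = 10.

10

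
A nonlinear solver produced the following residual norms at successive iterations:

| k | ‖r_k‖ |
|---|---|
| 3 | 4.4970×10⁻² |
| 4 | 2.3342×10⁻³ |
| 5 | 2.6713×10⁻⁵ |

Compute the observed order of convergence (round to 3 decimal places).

p ≈ ln(‖r_5‖/‖r_4‖) / ln(‖r_4‖/‖r_3‖)
  = ln(2.6713×10⁻⁵/2.3342×10⁻³) / ln(2.3342×10⁻³/4.4970×10⁻²)
  = ln(0.0114442) / ln(0.0519057)
  = -4.470272 / -2.958327 ≈ 1.511081

1.511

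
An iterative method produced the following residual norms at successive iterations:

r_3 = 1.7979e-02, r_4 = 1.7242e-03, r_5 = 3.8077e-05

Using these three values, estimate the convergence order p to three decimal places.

p ≈ ln(r_5/r_4) / ln(r_4/r_3)
  = ln(3.8077e-05/1.7242e-03) / ln(1.7242e-03/1.7979e-02)
  = ln(0.0220839) / ln(0.0959008)
  = -3.812906 / -2.344441 ≈ 1.626360

1.626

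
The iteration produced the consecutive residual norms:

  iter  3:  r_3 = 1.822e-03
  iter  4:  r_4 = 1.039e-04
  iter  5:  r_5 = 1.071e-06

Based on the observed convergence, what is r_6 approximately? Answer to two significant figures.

7.2e-10

First estimate the order: p ≈ ln(r_5/r_4) / ln(r_4/r_3) = ln(1.071e-06/1.039e-04)/ln(1.039e-04/1.822e-03) = ln(0.010308)/ln(0.0570252) ≈ 1.5972.
Then r_6 ≈ r_5·(r_5/r_4)^p = 1.071e-06·(0.010308)^1.5972 = 1.071e-06·0.000670876 ≈ 7.185e-10.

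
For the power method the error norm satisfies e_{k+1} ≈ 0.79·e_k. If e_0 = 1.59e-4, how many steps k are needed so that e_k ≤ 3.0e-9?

After k steps, e_k ≈ 1.59e-4·0.79^k.
Need 0.79^k ≤ 3.0e-9/1.59e-4 = 1.88679e-05.
k ≥ ln(1.88679e-05)/ln(0.79) = -10.8780/-0.23572 = 46.148.
Smallest integer k = 47.

47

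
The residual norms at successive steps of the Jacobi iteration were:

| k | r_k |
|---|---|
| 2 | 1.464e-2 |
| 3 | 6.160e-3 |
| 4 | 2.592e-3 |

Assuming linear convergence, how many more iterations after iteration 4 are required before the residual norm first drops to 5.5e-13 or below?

26

Rate ρ ≈ r_4/r_3 = 2.592e-3/6.160e-3 = 0.4208.
After j more steps, r_{4+j} ≈ 2.592e-3·ρ^j; need ρ^j ≤ 5.5e-13/2.592e-3 = 2.12191e-10.
j ≥ ln(2.12191e-10)/ln(0.4208) = -22.2735/-0.86560 = 25.732.
So 26 more iterations are needed.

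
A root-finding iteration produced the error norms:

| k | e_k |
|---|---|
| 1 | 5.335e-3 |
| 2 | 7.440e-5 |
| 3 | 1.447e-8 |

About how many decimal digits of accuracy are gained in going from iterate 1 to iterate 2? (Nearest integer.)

Digits gained ≈ log₁₀(e_1/e_2) = log₁₀(5.335e-3/7.440e-5) = log₁₀(71.707) ≈ 1.856.

2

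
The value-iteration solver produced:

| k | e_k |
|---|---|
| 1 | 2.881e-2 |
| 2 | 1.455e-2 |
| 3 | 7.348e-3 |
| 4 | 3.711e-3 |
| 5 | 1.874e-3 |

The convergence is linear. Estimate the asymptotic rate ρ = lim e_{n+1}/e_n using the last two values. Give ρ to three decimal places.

ρ ≈ e_5/e_4 = 1.874e-3/3.711e-3 = 0.50499

0.505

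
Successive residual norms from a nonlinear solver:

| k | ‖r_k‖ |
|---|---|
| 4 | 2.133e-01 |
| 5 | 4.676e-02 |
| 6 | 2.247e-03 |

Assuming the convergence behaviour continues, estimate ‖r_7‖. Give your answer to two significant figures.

5.2e-6

First estimate the order: p ≈ ln(‖r_6‖/‖r_5‖) / ln(‖r_5‖/‖r_4‖) = ln(2.247e-03/4.676e-02)/ln(4.676e-02/2.133e-01) = ln(0.0480539)/ln(0.219222) ≈ 2.0001.
Then ‖r_7‖ ≈ ‖r_6‖·(‖r_6‖/‖r_5‖)^p = 2.247e-03·(0.0480539)^2.0001 = 2.247e-03·0.00230848 ≈ 5.187e-06.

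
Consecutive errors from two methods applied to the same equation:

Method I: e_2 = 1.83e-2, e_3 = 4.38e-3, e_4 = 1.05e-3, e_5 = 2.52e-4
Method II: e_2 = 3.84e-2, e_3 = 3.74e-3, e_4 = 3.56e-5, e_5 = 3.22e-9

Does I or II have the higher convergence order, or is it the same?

II

Method I: p ≈ ln(2.52e-4/1.05e-3)/ln(1.05e-3/4.38e-3) ≈ 1.00.
Method II: p ≈ ln(3.22e-9/3.56e-5)/ln(3.56e-5/3.74e-3) ≈ 2.00.
Method II has the higher order (≈2.0 vs ≈1.0).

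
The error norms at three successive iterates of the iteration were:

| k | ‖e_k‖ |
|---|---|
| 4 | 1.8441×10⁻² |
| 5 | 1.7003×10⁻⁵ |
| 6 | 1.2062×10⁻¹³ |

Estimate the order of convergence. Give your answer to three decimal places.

2.685

p ≈ ln(‖e_6‖/‖e_5‖) / ln(‖e_5‖/‖e_4‖)
  = ln(1.2062×10⁻¹³/1.7003×10⁻⁵) / ln(1.7003×10⁻⁵/1.8441×10⁻²)
  = ln(7.09404e-09) / ln(0.000922022)
  = -18.764011 / -6.988941 ≈ 2.684815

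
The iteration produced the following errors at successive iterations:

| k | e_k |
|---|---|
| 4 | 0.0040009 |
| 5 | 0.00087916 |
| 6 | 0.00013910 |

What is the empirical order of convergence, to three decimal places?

p ≈ ln(e_6/e_5) / ln(e_5/e_4)
  = ln(0.00013910/0.00087916) / ln(0.00087916/0.0040009)
  = ln(0.158219) / ln(0.219741)
  = -1.843775 / -1.515306 ≈ 1.216767

1.217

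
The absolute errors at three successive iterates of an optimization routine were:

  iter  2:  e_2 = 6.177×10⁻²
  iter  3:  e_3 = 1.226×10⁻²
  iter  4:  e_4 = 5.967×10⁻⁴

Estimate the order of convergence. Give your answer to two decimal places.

1.87

p ≈ ln(e_4/e_3) / ln(e_3/e_2)
  = ln(5.967×10⁻⁴/1.226×10⁻²) / ln(1.226×10⁻²/6.177×10⁻²)
  = ln(0.0486705) / ln(0.198478)
  = -3.02268 / -1.61708 ≈ 1.86922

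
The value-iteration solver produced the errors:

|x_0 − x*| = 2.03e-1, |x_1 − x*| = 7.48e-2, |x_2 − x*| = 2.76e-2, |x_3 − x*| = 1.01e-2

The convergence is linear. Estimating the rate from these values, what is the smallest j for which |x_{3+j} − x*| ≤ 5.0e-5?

Rate ρ ≈ |x_3 − x*|/|x_2 − x*| = 1.01e-2/2.76e-2 = 0.3659.
After j more steps, |x_{3+j} − x*| ≈ 1.01e-2·ρ^j; need ρ^j ≤ 5.0e-5/1.01e-2 = 0.0049505.
j ≥ ln(0.0049505)/ln(0.3659) = -5.3083/-1.00540 = 5.280.
So 6 more iterations are needed.

6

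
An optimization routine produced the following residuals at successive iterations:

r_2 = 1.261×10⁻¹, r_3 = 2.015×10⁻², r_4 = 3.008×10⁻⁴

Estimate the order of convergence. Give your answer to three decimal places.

2.293

p ≈ ln(r_4/r_3) / ln(r_3/r_2)
  = ln(3.008×10⁻⁴/2.015×10⁻²) / ln(2.015×10⁻²/1.261×10⁻¹)
  = ln(0.014928) / ln(0.159794)
  = -4.204517 / -1.833870 ≈ 2.292702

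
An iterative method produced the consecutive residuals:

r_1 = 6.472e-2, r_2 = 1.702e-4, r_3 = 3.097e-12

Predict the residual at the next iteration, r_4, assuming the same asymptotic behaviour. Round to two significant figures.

1.9e-35

First estimate the order: p ≈ ln(r_3/r_2) / ln(r_2/r_1) = ln(3.097e-12/1.702e-4)/ln(1.702e-4/6.472e-2) = ln(1.81962e-08)/ln(0.00262979) ≈ 2.9999.
Then r_4 ≈ r_3·(r_3/r_2)^p = 3.097e-12·(1.81962e-08)^2.9999 = 3.097e-12·6.03554e-24 ≈ 1.869e-35.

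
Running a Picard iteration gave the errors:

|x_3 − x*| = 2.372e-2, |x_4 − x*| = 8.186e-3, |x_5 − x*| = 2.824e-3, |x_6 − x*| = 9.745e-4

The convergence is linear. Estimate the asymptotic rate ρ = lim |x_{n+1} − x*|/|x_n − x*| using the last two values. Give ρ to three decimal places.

0.345

ρ ≈ |x_6 − x*|/|x_5 − x*| = 9.745e-4/2.824e-3 = 0.34508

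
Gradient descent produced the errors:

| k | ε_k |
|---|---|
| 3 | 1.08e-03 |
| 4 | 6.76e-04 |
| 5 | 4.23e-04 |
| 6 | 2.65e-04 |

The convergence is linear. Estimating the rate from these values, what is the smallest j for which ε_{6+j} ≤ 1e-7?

Rate ρ ≈ ε_6/ε_5 = 2.65e-04/4.23e-04 = 0.6265.
After j more steps, ε_{6+j} ≈ 2.65e-04·ρ^j; need ρ^j ≤ 1e-7/2.65e-04 = 0.000377358.
j ≥ ln(0.000377358)/ln(0.6265) = -7.8823/-0.46761 = 16.857.
So 17 more iterations are needed.

17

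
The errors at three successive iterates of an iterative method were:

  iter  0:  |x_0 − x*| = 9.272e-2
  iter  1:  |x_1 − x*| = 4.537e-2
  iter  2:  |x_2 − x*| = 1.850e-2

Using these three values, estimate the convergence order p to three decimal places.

p ≈ ln(|x_2 − x*|/|x_1 − x*|) / ln(|x_1 − x*|/|x_0 − x*|)
  = ln(1.850e-2/4.537e-2) / ln(4.537e-2/9.272e-2)
  = ln(0.407758) / ln(0.489323)
  = -0.897081 / -0.714732 ≈ 1.255129

1.255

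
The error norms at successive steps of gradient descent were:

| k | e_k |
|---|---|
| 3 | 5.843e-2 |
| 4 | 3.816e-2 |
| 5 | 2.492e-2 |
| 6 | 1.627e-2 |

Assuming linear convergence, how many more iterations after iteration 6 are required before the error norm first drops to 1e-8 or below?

Rate ρ ≈ e_6/e_5 = 1.627e-2/2.492e-2 = 0.6529.
After j more steps, e_{6+j} ≈ 1.627e-2·ρ^j; need ρ^j ≤ 1e-8/1.627e-2 = 6.14628e-07.
j ≥ ln(6.14628e-07)/ln(0.6529) = -14.3022/-0.42633 = 33.547.
So 34 more iterations are needed.

34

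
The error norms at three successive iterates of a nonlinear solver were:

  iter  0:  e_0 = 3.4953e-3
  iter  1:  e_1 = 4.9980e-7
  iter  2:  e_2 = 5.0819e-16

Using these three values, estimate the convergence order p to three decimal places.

p ≈ ln(e_2/e_1) / ln(e_1/e_0)
  = ln(5.0819e-16/4.9980e-7) / ln(4.9980e-7/3.4953e-3)
  = ln(1.01679e-09) / ln(0.000142992)
  = -20.706615 / -8.852722 ≈ 2.339011

2.339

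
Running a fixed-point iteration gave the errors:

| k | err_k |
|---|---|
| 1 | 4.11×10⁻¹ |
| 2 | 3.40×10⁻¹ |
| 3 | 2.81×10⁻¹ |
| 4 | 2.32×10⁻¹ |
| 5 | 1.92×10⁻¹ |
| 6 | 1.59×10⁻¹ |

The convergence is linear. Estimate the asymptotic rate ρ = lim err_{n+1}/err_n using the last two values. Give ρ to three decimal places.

0.828

ρ ≈ err_6/err_5 = 1.59×10⁻¹/1.92×10⁻¹ = 0.82812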